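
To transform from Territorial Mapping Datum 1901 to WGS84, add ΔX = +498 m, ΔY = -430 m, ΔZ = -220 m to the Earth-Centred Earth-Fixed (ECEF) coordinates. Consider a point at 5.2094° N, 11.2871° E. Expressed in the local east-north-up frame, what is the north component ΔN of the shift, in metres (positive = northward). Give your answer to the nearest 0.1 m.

The local north axis is (−sin φ cos λ, −sin φ sin λ, cos φ), giving ΔN = -44.342 + 7.642 − 219.091 = -255.79 m.

ΔN = -255.8 m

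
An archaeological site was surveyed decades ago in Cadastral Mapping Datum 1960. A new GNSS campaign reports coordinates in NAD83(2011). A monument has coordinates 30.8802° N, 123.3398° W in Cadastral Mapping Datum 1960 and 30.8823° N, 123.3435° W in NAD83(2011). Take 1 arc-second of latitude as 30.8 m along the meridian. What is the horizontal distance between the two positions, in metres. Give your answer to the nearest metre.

422 m

Δφ = 30.8823° − 30.8802° = +0.0021°; Δλ = -123.3435° − -123.3398° = -0.0037°.
1° of latitude = 3600 × 30.80 = 110880 m.
ΔN = Δφ × 110880 = 232.8 m; ΔE = Δλ × 110880 × cos(30.8802°) = -0.0037 × 110880 × 0.858242 = -352.1 m.
Distance = √(ΔE² + ΔN²) = √((-352.1)² + 232.8²) = 422.1 m.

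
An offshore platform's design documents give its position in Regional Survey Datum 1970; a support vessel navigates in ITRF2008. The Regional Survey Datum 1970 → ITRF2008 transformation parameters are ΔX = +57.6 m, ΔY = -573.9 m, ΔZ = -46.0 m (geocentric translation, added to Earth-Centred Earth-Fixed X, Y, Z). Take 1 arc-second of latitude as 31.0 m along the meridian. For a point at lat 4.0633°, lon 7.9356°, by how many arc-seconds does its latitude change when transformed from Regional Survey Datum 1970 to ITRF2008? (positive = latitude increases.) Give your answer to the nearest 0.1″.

Δφ = -1.4″

sin φ = 0.070859, cos φ = 0.997486, sin λ = 0.138060, cos λ = 0.990424.
North component: ΔN = −sin φ cos λ·ΔX − sin φ sin λ·ΔY + cos φ·ΔZ = −(0.070859)(0.990424)(57.6) − (0.070859)(0.138060)(-573.9) + (0.997486)(-46.0) = -44.31 m.
1° of latitude spans 3600 × 31.00 = 111600 m, so Δφ = -44.31 / 111600 × 3600 = -1.429″.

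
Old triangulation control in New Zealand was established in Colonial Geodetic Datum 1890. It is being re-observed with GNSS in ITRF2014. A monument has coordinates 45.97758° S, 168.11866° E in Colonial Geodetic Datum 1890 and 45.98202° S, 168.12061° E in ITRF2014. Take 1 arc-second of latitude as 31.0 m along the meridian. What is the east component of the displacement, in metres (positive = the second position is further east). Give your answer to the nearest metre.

Δφ = -45.98202° − -45.97758° = -0.00444°; Δλ = 168.12061° − 168.11866° = +0.00195°.
1° of latitude = 3600 × 31.00 = 111600 m.
ΔN = Δφ × 111600 = -495.5 m; ΔE = Δλ × 111600 × cos(-45.97758°) = +0.00195 × 111600 × 0.694940 = 151.2 m.

ΔE = 151 m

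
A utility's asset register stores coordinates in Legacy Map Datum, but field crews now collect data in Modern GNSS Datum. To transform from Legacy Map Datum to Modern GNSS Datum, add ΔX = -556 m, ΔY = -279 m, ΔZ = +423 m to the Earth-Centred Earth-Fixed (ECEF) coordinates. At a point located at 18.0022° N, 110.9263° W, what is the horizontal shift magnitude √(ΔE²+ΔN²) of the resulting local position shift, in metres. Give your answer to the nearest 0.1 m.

493.9 m

At φ = 18.0022°, λ = -110.9263°: sin φ = 0.309054, cos φ = 0.951045, sin λ = -0.934041, cos λ = -0.357167.
ΔE = −sin λ·ΔX + cos λ·ΔY = −(-0.934041)·(-556) + (-0.357167)·(-279) = -419.68 m.
ΔN = −sin φ cos λ·ΔX − sin φ sin λ·ΔY + cos φ·ΔZ = −(0.309054)(-0.357167)(-556) − (0.309054)(-0.934041)(-279) + (0.951045)(423) = 260.38 m.
Horizontal magnitude = √(ΔE² + ΔN²) = √((-419.68)² + 260.38²) = 493.89 m.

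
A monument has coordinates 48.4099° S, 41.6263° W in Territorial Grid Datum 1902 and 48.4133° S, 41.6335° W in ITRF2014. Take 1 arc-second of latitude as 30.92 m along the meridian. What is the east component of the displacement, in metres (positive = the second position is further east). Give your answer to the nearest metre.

Δφ = -48.4133° − -48.4099° = -0.0034°; Δλ = -41.6335° − -41.6263° = -0.0072°.
1° of latitude = 3600 × 30.92 = 111312 m.
ΔN = Δφ × 111312 = -378.5 m; ΔE = Δλ × 111312 × cos(-48.4099°) = -0.0072 × 111312 × 0.663797 = -532.0 m.

ΔE = -532 m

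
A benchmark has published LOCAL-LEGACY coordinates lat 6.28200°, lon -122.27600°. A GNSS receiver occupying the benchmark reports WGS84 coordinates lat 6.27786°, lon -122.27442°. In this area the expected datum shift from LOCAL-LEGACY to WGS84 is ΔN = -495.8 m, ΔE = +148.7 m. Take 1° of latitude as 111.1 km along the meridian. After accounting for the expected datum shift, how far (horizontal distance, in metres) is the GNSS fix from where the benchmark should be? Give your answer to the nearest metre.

44 m

Observed coordinate differences: Δφ = -0.00414°, Δλ = +0.00158°.
Converting to metres (1° lat = 111100 m, cos φ = 0.993995): observed ΔN = -460.0 m, observed ΔE = 174.5 m.
Subtracting the expected shift leaves a residual of -460.0 − (-495.8) = 35.8 m north and 174.5 − (148.7) = 25.8 m east.
Residual distance = √(35.8² + 25.8²) = 44.2 m.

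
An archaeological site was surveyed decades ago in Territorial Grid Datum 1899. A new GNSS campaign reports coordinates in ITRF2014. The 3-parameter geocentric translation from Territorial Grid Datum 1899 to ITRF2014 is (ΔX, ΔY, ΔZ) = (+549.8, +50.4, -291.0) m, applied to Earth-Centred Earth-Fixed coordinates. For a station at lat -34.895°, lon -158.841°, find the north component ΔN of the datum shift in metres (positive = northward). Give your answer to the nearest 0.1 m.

The local north axis is (−sin φ cos λ, −sin φ sin λ, cos φ), giving ΔN = -293.322 − 10.407 − 238.679 = -542.41 m.

ΔN = -542.4 m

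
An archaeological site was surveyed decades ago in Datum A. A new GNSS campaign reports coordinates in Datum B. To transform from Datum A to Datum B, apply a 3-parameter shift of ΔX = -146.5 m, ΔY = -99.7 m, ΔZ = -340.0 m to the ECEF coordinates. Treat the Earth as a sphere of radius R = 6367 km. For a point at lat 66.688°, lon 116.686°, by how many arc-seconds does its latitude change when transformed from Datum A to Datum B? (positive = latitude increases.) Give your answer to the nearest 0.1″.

sin φ = 0.918364, cos φ = 0.395738, sin λ = 0.893481, cos λ = -0.449101.
North component: ΔN = −sin φ cos λ·ΔX − sin φ sin λ·ΔY + cos φ·ΔZ = −(0.918364)(-0.449101)(-146.5) − (0.918364)(0.893481)(-99.7) + (0.395738)(-340.0) = -113.17 m.
1° of latitude spans πR/180 = 111125 m, so Δφ = -113.17 / 111125 × 3600 = -3.666″.

Δφ = -3.7″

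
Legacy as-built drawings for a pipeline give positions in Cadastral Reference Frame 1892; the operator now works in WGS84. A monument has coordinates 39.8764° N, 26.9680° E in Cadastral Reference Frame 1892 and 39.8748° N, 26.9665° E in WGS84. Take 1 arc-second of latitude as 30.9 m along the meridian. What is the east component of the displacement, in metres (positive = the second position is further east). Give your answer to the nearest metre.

ΔE = -128 m

Δφ = 39.8748° − 39.8764° = -0.0016°; Δλ = 26.9665° − 26.9680° = -0.0015°.
1° of latitude = 3600 × 30.90 = 111240 m.
ΔN = Δφ × 111240 = -178.0 m; ΔE = Δλ × 111240 × cos(39.8764°) = -0.0015 × 111240 × 0.767429 = -128.1 m.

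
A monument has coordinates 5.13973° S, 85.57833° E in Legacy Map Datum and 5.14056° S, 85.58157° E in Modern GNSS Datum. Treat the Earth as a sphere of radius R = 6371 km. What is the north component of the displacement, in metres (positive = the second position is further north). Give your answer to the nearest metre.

Δφ = -5.14056° − -5.13973° = -0.00083°; Δλ = 85.58157° − 85.57833° = +0.00324°.
1° along a meridian = πR/180 = 111195 m.
ΔN = Δφ × 111195 = -92.3 m; ΔE = Δλ × 111195 × cos(-5.13973°) = +0.00324 × 111195 × 0.995979 = 358.8 m.

ΔN = -92 m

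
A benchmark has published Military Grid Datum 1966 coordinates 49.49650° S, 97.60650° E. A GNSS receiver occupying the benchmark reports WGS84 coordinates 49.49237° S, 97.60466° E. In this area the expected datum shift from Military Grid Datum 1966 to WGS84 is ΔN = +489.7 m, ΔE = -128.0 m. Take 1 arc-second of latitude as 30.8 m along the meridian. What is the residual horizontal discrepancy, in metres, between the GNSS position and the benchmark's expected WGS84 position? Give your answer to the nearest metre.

Observed coordinate differences: Δφ = +0.00413°, Δλ = -0.00184°.
Converting to metres (1° lat = 110880 m, cos φ = 0.649494): observed ΔN = 457.9 m, observed ΔE = -132.5 m.
Subtracting the expected shift leaves a residual of 457.9 − (489.7) = -31.8 m north and -132.5 − (-128.0) = -4.5 m east.
Residual distance = √((-31.8)² + (-4.5)²) = 32.1 m.

32 m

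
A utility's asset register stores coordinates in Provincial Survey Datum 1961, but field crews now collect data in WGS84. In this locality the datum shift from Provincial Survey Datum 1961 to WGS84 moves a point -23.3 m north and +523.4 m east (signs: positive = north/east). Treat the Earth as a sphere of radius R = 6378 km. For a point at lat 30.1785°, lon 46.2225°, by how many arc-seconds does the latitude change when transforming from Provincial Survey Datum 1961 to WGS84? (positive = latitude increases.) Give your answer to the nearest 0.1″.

On a sphere of radius R, 1 rad of latitude = R, so Δφ = ΔN / R = -23.3 / 6378000 = -3.6532e-06 rad = -0.754″.

Δφ = -0.8″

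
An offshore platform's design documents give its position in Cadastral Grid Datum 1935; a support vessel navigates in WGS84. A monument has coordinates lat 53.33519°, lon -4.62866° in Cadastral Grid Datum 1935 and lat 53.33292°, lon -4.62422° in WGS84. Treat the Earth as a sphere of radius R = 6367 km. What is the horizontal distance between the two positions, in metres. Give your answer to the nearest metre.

388 m

Δφ = 53.33292° − 53.33519° = -0.00227°; Δλ = -4.62422° − -4.62866° = +0.00444°.
1° along a meridian = πR/180 = 111125 m.
ΔN = Δφ × 111125 = -252.3 m; ΔE = Δλ × 111125 × cos(53.33519°) = +0.00444 × 111125 × 0.597133 = 294.6 m.
Distance = √(ΔE² + ΔN²) = √(294.6² + (-252.3)²) = 387.9 m.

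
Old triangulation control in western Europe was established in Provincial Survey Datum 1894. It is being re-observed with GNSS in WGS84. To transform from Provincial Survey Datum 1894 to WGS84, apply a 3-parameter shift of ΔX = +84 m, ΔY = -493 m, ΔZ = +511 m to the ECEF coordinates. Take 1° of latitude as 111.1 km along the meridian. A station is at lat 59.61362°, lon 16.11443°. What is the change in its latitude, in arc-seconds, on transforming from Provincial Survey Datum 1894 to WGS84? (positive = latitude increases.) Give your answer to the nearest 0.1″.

sin φ = 0.862634, cos φ = 0.505829, sin λ = 0.277557, cos λ = 0.960709.
North component: ΔN = −sin φ cos λ·ΔX − sin φ sin λ·ΔY + cos φ·ΔZ = −(0.862634)(0.960709)(84) − (0.862634)(0.277557)(-493) + (0.505829)(511) = 306.90 m.
1° of latitude spans 111100 m, so Δφ = 306.90 / 111100 × 3600 = 9.945″.

Δφ = 9.9″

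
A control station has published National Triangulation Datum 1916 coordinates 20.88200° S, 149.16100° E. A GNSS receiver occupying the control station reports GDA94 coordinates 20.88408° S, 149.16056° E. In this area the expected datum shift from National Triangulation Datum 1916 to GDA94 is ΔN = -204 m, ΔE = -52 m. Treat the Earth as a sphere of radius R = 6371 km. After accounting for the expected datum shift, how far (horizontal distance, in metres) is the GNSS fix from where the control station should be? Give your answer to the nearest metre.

Observed coordinate differences: Δφ = -0.00208°, Δλ = -0.00044°.
Converting to metres (1° lat = 111195 m, cos φ = 0.934317): observed ΔN = -231.3 m, observed ΔE = -45.7 m.
Subtracting the expected shift leaves a residual of -231.3 − (-204) = -27.3 m north and -45.7 − (-52) = 6.3 m east.
Residual distance = √((-27.3)² + 6.3²) = 28.0 m.

28 m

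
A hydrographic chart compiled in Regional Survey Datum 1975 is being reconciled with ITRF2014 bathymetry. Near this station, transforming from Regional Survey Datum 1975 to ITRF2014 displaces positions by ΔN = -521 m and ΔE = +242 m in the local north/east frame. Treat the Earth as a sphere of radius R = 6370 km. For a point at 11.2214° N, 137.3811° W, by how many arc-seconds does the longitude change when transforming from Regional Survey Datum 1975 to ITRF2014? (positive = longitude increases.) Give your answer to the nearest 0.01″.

At latitude 11.2214°, cos φ = 0.980883.
One radian of longitude at latitude φ spans R cos φ, so Δλ = ΔE / (R cos φ) = 242.0 / (6370000 × 0.980883) = 3.8731e-05 rad = 7.989″.

Δλ = 7.99″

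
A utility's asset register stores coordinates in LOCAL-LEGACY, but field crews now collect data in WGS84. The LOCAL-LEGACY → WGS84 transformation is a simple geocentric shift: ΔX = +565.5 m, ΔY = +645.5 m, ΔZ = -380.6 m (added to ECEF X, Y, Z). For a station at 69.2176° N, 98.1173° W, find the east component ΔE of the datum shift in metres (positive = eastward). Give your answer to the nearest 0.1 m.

ΔE = 468.7 m

The local east axis at (φ, λ) is (−sin λ, cos λ, 0), so ΔE = −sin(-98.1173°)·565.5 + cos(-98.1173°)·645.5 = 468.69 m.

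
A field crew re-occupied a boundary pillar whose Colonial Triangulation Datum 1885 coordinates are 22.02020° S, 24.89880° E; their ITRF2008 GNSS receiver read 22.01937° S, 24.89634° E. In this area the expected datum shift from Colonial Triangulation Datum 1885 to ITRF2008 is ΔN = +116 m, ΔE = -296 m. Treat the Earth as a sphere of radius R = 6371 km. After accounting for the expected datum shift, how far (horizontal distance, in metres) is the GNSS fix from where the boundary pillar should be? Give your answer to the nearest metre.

Observed coordinate differences: Δφ = +0.00083°, Δλ = -0.00246°.
Converting to metres (1° lat = 111195 m, cos φ = 0.927052): observed ΔN = 92.3 m, observed ΔE = -253.6 m.
Subtracting the expected shift leaves a residual of 92.3 − (116) = -23.7 m north and -253.6 − (-296) = 42.4 m east.
Residual distance = √((-23.7)² + 42.4²) = 48.6 m.

49 m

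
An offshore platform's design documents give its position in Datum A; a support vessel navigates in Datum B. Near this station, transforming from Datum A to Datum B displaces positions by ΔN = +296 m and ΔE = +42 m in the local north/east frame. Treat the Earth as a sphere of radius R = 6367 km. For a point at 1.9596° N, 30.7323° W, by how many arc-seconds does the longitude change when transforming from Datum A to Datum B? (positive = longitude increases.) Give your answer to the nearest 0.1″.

At latitude 1.9596°, cos φ = 0.999415.
One radian of longitude at latitude φ spans R cos φ, so Δλ = ΔE / (R cos φ) = 42.0 / (6367000 × 0.999415) = 6.6004e-06 rad = 1.361″.

Δλ = 1.4″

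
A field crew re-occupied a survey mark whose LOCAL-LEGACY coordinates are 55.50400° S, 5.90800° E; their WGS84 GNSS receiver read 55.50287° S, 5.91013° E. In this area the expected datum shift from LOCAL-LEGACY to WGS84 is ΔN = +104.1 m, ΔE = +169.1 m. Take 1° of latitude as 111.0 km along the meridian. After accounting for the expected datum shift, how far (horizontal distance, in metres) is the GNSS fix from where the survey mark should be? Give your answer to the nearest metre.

41 m

Observed coordinate differences: Δφ = +0.00113°, Δλ = +0.00213°.
Converting to metres (1° lat = 111000 m, cos φ = 0.566349): observed ΔN = 125.4 m, observed ΔE = 133.9 m.
Subtracting the expected shift leaves a residual of 125.4 − (104.1) = 21.3 m north and 133.9 − (169.1) = -35.2 m east.
Residual distance = √(21.3² + (-35.2)²) = 41.2 m.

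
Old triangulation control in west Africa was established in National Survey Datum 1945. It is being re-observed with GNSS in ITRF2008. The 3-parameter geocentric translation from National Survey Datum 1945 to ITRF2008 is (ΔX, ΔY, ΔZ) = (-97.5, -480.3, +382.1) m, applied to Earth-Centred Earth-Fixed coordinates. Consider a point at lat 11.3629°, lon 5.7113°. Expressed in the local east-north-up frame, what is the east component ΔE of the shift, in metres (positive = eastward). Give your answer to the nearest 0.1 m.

ΔE = -468.2 m

At φ = 11.3629°, λ = 5.7113°: sin φ = 0.197023, cos φ = 0.980399, sin λ = 0.099516, cos λ = 0.995036.
ΔE = −sin λ·ΔX + cos λ·ΔY = −(0.099516)·(-97.5) + (0.995036)·(-480.3) = -468.21 m.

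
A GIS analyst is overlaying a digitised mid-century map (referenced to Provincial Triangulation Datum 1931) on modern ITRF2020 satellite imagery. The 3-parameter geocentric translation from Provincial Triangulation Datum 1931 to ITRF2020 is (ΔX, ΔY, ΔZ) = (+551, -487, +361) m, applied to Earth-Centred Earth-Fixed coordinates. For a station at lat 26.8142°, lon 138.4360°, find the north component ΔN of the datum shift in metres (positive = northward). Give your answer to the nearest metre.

ΔN = 654 m

The local north axis is (−sin φ cos λ, −sin φ sin λ, cos φ), giving ΔN = 185.973 + 145.751 + 322.183 = 653.91 m.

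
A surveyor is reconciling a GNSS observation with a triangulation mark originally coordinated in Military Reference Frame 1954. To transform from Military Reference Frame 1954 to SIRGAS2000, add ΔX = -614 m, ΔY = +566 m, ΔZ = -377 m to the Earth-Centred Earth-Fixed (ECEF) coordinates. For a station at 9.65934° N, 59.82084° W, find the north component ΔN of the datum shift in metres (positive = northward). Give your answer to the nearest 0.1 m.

ΔN = -237.8 m

At φ = 9.65934°, λ = -59.82084°: sin φ = 0.167790, cos φ = 0.985823, sin λ = -0.864458, cos λ = 0.502706.
ΔN = −sin φ cos λ·ΔX − sin φ sin λ·ΔY + cos φ·ΔZ = −(0.167790)(0.502706)(-614) − (0.167790)(-0.864458)(566) + (0.985823)(-377) = -237.77 m.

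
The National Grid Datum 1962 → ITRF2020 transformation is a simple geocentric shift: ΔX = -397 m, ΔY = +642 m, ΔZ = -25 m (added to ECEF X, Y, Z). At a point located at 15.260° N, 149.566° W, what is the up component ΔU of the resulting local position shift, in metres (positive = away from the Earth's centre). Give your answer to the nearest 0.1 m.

At φ = 15.260°, λ = -149.566°: sin φ = 0.263200, cos φ = 0.964741, sin λ = -0.506546, cos λ = -0.862213.
ΔU = cos φ cos λ·ΔX + cos φ sin λ·ΔY + sin φ·ΔZ = (0.964741)(-0.862213)(-397) + (0.964741)(-0.506546)(642) + (0.263200)(-25) = 9.91 m.

ΔU = 9.9 m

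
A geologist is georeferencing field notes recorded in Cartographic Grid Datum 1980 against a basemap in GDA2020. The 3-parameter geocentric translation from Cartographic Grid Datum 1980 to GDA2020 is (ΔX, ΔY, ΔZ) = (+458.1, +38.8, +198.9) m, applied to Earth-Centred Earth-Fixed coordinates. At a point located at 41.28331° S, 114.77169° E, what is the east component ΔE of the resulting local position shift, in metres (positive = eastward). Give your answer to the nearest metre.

ΔE = -432 m

The local east axis at (φ, λ) is (−sin λ, cos λ, 0), so ΔE = −sin(114.77169°)·458.1 + cos(114.77169°)·38.8 = -432.21 m.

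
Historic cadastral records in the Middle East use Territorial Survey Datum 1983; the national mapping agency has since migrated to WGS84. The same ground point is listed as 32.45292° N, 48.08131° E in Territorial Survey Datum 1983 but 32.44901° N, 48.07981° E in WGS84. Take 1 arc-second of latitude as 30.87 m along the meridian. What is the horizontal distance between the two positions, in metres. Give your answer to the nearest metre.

Δφ = 32.44901° − 32.45292° = -0.00391°; Δλ = 48.07981° − 48.08131° = -0.00150°.
1° of latitude = 3600 × 30.87 = 111132 m.
ΔN = Δφ × 111132 = -434.5 m; ΔE = Δλ × 111132 × cos(32.45292°) = -0.00150 × 111132 × 0.843833 = -140.7 m.
Distance = √(ΔE² + ΔN²) = √((-140.7)² + (-434.5)²) = 456.7 m.

457 m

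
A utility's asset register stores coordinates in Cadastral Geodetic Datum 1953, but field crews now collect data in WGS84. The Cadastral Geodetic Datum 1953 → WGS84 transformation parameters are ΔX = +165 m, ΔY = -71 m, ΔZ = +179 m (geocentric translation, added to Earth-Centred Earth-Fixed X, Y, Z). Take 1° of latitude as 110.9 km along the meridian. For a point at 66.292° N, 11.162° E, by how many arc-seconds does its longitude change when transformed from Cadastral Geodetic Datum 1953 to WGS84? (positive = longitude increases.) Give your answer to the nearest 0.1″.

Δλ = -8.2″

sin φ = 0.915606, cos φ = 0.402076, sin λ = 0.193584, cos λ = 0.981084.
East component: ΔE = −sin λ·ΔX + cos λ·ΔY = −(0.193584)(165) + (0.981084)(-71) = -101.60 m.
1° of latitude spans 110900 m; at latitude φ, 1° of longitude spans that × cos φ = 44590.2 m, so Δλ = -101.60 / 44590.2 × 3600 = -8.203″.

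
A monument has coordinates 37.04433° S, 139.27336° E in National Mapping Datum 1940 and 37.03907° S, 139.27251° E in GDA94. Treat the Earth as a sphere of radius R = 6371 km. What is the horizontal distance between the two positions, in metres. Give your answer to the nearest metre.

Δφ = -37.03907° − -37.04433° = +0.00526°; Δλ = 139.27251° − 139.27336° = -0.00085°.
1° along a meridian = πR/180 = 111195 m.
ΔN = Δφ × 111195 = 584.9 m; ΔE = Δλ × 111195 × cos(-37.04433°) = -0.00085 × 111195 × 0.798170 = -75.4 m.
Distance = √(ΔE² + ΔN²) = √((-75.4)² + 584.9²) = 589.7 m.

590 m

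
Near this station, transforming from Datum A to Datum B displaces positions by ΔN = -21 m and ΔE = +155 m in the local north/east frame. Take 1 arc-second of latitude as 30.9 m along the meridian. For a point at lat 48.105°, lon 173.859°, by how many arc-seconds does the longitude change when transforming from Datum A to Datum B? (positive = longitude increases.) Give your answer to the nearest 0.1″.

At latitude 48.105°, cos φ = 0.667768.
1″ of longitude at this latitude = 30.90 × cos φ = 20.6340 m, so Δλ = 155.0 / 20.6340 = 7.512″.

Δλ = 7.5″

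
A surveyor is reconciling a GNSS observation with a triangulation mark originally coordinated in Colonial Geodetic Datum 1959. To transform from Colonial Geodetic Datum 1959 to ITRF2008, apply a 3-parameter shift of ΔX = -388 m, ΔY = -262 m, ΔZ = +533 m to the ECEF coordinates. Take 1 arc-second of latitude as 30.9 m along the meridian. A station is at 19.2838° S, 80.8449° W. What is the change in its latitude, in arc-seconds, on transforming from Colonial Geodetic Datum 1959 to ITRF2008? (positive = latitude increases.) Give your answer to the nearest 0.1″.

Δφ = 18.4″

sin φ = -0.330248, cos φ = 0.943894, sin λ = -0.987261, cos λ = 0.159108.
North component: ΔN = −sin φ cos λ·ΔX − sin φ sin λ·ΔY + cos φ·ΔZ = −(-0.330248)(0.159108)(-388) − (-0.330248)(-0.987261)(-262) + (0.943894)(533) = 568.13 m.
1° of latitude spans 3600 × 30.90 = 111240 m, so Δφ = 568.13 / 111240 × 3600 = 18.386″.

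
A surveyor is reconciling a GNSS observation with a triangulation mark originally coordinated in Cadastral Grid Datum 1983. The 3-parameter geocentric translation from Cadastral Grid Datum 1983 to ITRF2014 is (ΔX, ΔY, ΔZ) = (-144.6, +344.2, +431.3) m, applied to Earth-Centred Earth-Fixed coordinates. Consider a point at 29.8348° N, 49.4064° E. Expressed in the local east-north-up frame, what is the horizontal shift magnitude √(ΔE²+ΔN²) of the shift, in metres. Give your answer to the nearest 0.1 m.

The local east axis at (φ, λ) is (−sin λ, cos λ, 0), so ΔE = −sin(49.4064°)·(-144.6) + cos(49.4064°)·344.2 = 333.77 m.
The local north axis is (−sin φ cos λ, −sin φ sin λ, cos φ), giving ΔN = 46.810 − 130.030 + 374.137 = 290.92 m.
Horizontal magnitude = √(ΔE² + ΔN²) = √(333.77² + 290.92²) = 442.76 m.

442.8 m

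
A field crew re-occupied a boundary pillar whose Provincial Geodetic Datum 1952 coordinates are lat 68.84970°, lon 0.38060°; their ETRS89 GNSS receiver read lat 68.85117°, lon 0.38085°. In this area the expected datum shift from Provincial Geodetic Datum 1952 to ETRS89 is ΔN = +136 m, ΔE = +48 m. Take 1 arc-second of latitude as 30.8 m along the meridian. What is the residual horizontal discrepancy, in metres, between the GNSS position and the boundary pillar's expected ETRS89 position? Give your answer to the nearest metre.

47 m

Observed coordinate differences: Δφ = +0.00147°, Δλ = +0.00025°.
Converting to metres (1° lat = 110880 m, cos φ = 0.360816): observed ΔN = 163.0 m, observed ΔE = 10.0 m.
Subtracting the expected shift leaves a residual of 163.0 − (136) = 27.0 m north and 10.0 − (48) = -38.0 m east.
Residual distance = √(27.0² + (-38.0)²) = 46.6 m.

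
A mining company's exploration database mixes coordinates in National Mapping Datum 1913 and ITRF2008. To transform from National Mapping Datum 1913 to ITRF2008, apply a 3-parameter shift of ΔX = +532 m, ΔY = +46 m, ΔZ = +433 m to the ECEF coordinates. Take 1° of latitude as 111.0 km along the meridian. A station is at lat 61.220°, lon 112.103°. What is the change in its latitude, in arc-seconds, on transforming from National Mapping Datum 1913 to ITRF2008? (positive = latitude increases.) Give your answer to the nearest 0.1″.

sin φ = 0.876475, cos φ = 0.481448, sin λ = 0.926509, cos λ = -0.376273.
North component: ΔN = −sin φ cos λ·ΔX − sin φ sin λ·ΔY + cos φ·ΔZ = −(0.876475)(-0.376273)(532) − (0.876475)(0.926509)(46) + (0.481448)(433) = 346.56 m.
1° of latitude spans 111000 m, so Δφ = 346.56 / 111000 × 3600 = 11.240″.

Δφ = 11.2″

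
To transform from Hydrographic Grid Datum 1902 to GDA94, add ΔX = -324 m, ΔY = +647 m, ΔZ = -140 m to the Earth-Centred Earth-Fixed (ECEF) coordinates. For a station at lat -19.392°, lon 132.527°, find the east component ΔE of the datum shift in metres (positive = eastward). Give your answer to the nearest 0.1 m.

ΔE = -198.6 m

The local east axis at (φ, λ) is (−sin λ, cos λ, 0), so ΔE = −sin(132.527°)·(-324) + cos(132.527°)·647 = -198.56 m.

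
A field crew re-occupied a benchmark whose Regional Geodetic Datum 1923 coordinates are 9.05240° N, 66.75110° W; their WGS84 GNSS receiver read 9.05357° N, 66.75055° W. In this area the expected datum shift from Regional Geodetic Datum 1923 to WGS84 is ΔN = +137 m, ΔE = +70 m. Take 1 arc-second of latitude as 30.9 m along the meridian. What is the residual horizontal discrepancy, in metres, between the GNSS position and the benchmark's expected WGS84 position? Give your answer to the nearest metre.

12 m

Observed coordinate differences: Δφ = +0.00117°, Δλ = +0.00055°.
Converting to metres (1° lat = 111240 m, cos φ = 0.987545): observed ΔN = 130.2 m, observed ΔE = 60.4 m.
Subtracting the expected shift leaves a residual of 130.2 − (137) = -6.8 m north and 60.4 − (70) = -9.6 m east.
Residual distance = √((-6.8)² + (-9.6)²) = 11.8 m.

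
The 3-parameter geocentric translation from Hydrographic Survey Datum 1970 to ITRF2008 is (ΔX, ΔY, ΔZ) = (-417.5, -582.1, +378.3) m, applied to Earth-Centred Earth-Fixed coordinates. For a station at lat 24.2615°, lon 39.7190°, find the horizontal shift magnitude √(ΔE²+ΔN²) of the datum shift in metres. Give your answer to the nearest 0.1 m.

655.2 m

The local east axis at (φ, λ) is (−sin λ, cos λ, 0), so ΔE = −sin(39.7190°)·(-417.5) + cos(39.7190°)·(-582.1) = -180.95 m.
The local north axis is (−sin φ cos λ, −sin φ sin λ, cos φ), giving ΔN = 131.955 + 152.845 + 344.888 = 629.69 m.
Horizontal magnitude = √(ΔE² + ΔN²) = √((-180.95)² + 629.69²) = 655.17 m.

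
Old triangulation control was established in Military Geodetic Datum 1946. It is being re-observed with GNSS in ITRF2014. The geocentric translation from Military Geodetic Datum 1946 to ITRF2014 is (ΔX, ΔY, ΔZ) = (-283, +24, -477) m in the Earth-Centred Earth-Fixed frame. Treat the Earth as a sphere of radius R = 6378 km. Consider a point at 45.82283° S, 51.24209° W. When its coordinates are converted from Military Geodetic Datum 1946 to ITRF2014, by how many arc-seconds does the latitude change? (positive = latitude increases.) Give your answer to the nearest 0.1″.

Δφ = -15.3″

sin φ = -0.717188, cos φ = 0.696879, sin λ = -0.779798, cos λ = 0.626031.
North component: ΔN = −sin φ cos λ·ΔX − sin φ sin λ·ΔY + cos φ·ΔZ = −(-0.717188)(0.626031)(-283) − (-0.717188)(-0.779798)(24) + (0.696879)(-477) = -472.90 m.
1° of latitude spans πR/180 = 111317 m, so Δφ = -472.90 / 111317 × 3600 = -15.293″.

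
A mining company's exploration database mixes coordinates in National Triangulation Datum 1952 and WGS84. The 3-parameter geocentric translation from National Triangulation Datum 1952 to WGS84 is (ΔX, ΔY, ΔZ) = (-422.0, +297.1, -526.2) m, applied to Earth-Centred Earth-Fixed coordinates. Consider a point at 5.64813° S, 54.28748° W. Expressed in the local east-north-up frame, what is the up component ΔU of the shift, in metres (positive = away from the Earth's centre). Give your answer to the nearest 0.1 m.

At φ = -5.64813°, λ = -54.28748°: sin φ = -0.098419, cos φ = 0.995145, sin λ = -0.811956, cos λ = 0.583719.
ΔU = cos φ cos λ·ΔX + cos φ sin λ·ΔY + sin φ·ΔZ = (0.995145)(0.583719)(-422.0) + (0.995145)(-0.811956)(297.1) + (-0.098419)(-526.2) = -433.41 m.

ΔU = -433.4 m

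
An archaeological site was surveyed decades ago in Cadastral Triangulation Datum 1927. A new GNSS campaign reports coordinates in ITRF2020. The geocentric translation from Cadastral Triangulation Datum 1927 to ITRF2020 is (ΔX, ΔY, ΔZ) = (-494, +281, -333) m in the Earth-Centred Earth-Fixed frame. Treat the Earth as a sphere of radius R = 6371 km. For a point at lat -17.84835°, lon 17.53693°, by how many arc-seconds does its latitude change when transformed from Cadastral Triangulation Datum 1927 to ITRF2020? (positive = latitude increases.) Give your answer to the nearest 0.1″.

Δφ = -14.1″

sin φ = -0.306499, cos φ = 0.951871, sin λ = 0.301320, cos λ = 0.953523.
North component: ΔN = −sin φ cos λ·ΔX − sin φ sin λ·ΔY + cos φ·ΔZ = −(-0.306499)(0.953523)(-494) − (-0.306499)(0.301320)(281) + (0.951871)(-333) = -435.39 m.
1° of latitude spans πR/180 = 111195 m, so Δφ = -435.39 / 111195 × 3600 = -14.096″.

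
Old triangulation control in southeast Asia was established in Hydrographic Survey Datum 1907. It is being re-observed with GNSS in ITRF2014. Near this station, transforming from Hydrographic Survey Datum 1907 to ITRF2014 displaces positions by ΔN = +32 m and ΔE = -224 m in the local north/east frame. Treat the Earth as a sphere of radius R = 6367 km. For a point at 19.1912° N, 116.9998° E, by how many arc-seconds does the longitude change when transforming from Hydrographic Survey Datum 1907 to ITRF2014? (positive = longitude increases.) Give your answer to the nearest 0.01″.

Δλ = -7.68″

At latitude 19.1912°, cos φ = 0.944427.
One radian of longitude at latitude φ spans R cos φ, so Δλ = ΔE / (R cos φ) = -224.0 / (6367000 × 0.944427) = -3.7252e-05 rad = -7.684″.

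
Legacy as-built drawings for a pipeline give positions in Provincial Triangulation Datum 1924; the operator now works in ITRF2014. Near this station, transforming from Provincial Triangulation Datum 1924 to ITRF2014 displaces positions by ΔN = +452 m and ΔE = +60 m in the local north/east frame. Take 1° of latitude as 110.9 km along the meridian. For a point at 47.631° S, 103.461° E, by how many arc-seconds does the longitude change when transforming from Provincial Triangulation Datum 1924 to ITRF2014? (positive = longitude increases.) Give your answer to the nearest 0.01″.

Δλ = 2.89″

At latitude -47.631°, cos φ = 0.673903.
1° of longitude at this latitude = 110.9 × cos φ = 74.74 km, so Δλ = 60.0 / 74735.8 = 0.0008028° = 2.890″.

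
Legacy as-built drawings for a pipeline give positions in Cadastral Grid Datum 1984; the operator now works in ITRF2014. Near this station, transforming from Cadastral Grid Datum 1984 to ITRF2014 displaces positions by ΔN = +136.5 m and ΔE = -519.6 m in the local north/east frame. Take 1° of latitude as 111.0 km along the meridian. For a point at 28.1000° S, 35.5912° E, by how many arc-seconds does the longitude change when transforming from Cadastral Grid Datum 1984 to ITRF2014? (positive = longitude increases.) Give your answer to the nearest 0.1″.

At latitude -28.1000°, cos φ = 0.882127.
1° of longitude at this latitude = 111.0 × cos φ = 97.92 km, so Δλ = -519.6 / 97916.1 = -0.0053066° = -19.104″.

Δλ = -19.1″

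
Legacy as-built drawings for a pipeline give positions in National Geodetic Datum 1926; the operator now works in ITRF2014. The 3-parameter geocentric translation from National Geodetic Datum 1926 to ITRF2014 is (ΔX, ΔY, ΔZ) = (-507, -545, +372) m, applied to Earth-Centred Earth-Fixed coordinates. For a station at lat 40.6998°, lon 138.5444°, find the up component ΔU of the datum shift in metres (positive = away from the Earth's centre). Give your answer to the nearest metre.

At φ = 40.6998°, λ = 138.5444°: sin φ = 0.652096, cos φ = 0.758137, sin λ = 0.662039, cos λ = -0.749469.
ΔU = cos φ cos λ·ΔX + cos φ sin λ·ΔY + sin φ·ΔZ = (0.758137)(-0.749469)(-507) + (0.758137)(0.662039)(-545) + (0.652096)(372) = 257.11 m.

ΔU = 257 m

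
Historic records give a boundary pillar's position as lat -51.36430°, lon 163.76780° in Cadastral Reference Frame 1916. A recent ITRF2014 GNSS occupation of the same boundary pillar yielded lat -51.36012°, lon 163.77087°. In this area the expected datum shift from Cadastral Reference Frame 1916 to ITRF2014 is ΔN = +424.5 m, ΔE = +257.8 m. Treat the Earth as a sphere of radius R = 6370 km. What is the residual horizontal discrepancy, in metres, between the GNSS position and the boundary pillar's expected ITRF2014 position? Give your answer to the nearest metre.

Observed coordinate differences: Δφ = +0.00418°, Δλ = +0.00307°.
Converting to metres (1° lat = 111177 m, cos φ = 0.624366): observed ΔN = 464.7 m, observed ΔE = 213.1 m.
Subtracting the expected shift leaves a residual of 464.7 − (424.5) = 40.2 m north and 213.1 − (257.8) = -44.7 m east.
Residual distance = √(40.2² + (-44.7)²) = 60.1 m.

60 m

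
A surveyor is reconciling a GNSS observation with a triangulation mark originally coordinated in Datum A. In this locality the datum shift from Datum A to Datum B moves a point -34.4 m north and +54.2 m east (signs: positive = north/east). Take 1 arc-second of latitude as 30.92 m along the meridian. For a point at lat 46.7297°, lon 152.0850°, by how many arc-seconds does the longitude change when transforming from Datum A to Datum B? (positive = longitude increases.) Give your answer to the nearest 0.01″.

At latitude 46.7297°, cos φ = 0.685441.
1″ of longitude at this latitude = 30.92 × cos φ = 21.1938 m, so Δλ = 54.2 / 21.1938 = 2.557″.

Δλ = 2.56″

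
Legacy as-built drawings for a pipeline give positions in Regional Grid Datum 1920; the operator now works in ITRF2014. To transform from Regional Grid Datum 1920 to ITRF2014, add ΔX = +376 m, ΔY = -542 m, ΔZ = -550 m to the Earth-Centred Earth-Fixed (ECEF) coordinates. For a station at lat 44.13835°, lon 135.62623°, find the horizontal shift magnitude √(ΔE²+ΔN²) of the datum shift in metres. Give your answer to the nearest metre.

137 m

The local east axis at (φ, λ) is (−sin λ, cos λ, 0), so ΔE = −sin(135.62623°)·376 + cos(135.62623°)·(-542) = 124.47 m.
The local north axis is (−sin φ cos λ, −sin φ sin λ, cos φ), giving ΔN = 187.164 + 263.961 − 394.713 = 56.41 m.
Horizontal magnitude = √(ΔE² + ΔN²) = √(124.47² + 56.41²) = 136.65 m.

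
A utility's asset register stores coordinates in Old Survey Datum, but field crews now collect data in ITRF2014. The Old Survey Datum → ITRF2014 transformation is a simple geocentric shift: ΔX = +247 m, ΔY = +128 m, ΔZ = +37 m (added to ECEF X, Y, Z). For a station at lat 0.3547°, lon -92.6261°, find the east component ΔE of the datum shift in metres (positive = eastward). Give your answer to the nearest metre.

ΔE = 241 m

At φ = 0.3547°, λ = -92.6261°: sin φ = 0.006191, cos φ = 0.999981, sin λ = -0.998950, cos λ = -0.045818.
ΔE = −sin λ·ΔX + cos λ·ΔY = −(-0.998950)·(247) + (-0.045818)·(128) = 240.88 m.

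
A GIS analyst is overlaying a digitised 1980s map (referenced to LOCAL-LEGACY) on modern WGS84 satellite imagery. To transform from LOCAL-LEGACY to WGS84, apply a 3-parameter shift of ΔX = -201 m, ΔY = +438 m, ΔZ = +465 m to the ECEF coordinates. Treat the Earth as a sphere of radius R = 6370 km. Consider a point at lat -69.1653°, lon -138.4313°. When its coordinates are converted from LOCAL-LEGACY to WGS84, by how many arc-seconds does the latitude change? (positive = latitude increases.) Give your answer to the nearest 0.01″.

sin φ = -0.934610, cos φ = 0.355673, sin λ = -0.663518, cos λ = -0.748161.
North component: ΔN = −sin φ cos λ·ΔX − sin φ sin λ·ΔY + cos φ·ΔZ = −(-0.934610)(-0.748161)(-201) − (-0.934610)(-0.663518)(438) + (0.355673)(465) = 34.32 m.
1° of latitude spans πR/180 = 111177 m, so Δφ = 34.32 / 111177 × 3600 = 1.111″.

Δφ = 1.11″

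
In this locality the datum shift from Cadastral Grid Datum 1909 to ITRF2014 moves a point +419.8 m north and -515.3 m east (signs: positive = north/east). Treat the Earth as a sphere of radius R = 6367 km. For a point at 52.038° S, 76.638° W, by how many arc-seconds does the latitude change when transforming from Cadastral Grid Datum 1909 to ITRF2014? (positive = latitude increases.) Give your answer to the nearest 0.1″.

Δφ = 13.6″

On a sphere of radius R, 1 rad of latitude = R, so Δφ = ΔN / R = 419.8 / 6367000 = 6.5934e-05 rad = 13.600″.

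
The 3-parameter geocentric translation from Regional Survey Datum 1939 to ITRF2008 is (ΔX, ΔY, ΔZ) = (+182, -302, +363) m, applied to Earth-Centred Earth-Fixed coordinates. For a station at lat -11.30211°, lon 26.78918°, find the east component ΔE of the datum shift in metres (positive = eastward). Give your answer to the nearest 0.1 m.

ΔE = -351.6 m

The local east axis at (φ, λ) is (−sin λ, cos λ, 0), so ΔE = −sin(26.78918°)·182 + cos(26.78918°)·(-302) = -351.62 m.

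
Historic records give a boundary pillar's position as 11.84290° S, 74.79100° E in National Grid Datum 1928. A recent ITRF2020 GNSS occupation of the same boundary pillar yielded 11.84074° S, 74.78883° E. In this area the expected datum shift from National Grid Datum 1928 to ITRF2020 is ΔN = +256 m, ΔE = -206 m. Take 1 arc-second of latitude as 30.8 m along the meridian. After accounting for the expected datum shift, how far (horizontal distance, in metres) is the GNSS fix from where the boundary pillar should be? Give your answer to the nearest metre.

34 m

Observed coordinate differences: Δφ = +0.00216°, Δλ = -0.00217°.
Converting to metres (1° lat = 110880 m, cos φ = 0.978714): observed ΔN = 239.5 m, observed ΔE = -235.5 m.
Subtracting the expected shift leaves a residual of 239.5 − (256) = -16.5 m north and -235.5 − (-206) = -29.5 m east.
Residual distance = √((-16.5)² + (-29.5)²) = 33.8 m.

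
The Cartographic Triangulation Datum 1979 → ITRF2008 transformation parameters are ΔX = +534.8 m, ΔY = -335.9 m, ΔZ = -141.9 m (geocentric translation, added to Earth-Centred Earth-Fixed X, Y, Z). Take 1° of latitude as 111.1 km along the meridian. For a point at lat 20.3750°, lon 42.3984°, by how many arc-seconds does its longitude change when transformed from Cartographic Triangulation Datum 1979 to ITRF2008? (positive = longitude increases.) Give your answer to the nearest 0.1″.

Δλ = -21.0″

sin φ = 0.348163, cos φ = 0.937434, sin λ = 0.674282, cos λ = 0.738474.
East component: ΔE = −sin λ·ΔX + cos λ·ΔY = −(0.674282)(534.8) + (0.738474)(-335.9) = -608.66 m.
1° of latitude spans 111100 m; at latitude φ, 1° of longitude spans that × cos φ = 104148.9 m, so Δλ = -608.66 / 104148.9 × 3600 = -21.039″.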